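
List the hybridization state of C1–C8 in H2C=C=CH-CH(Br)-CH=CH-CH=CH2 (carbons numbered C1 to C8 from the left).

C1 sp2, C2 sp, C3 sp2, C4 sp3, C5 sp2, C6 sp2, C7 sp2, C8 sp2

C1: 3 σ bonds, plus one π bond; 3 regions of electron density → sp2.
C2 (2 σ bonds, plus two π bonds) has steric number 2: sp.
C3 carries 3 σ bonds, plus one π bond, giving a steric number of 3, so it is sp2.
C4 has 4 σ bonds: steric number 4 → sp3.
C5 carries 3 σ bonds, plus one π bond, giving a steric number of 3, so it is sp2.
C6: 3 σ bonds, plus one π bond; 3 regions of electron density → sp2.
C7: 3 σ bonds, plus one π bond — 3 electron domains, sp2.
C8 is sp2: 3 σ bonds, plus one π bond, 3 electron-density regions.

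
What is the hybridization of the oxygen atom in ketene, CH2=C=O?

The oxygen atom: 1 σ bond and 2 lone pairs, plus one π bond; 3 regions of electron density → sp2.

sp^2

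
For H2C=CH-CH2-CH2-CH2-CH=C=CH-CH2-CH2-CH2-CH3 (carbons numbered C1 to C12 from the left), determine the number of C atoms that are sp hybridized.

C1: sp2
C2: sp2
C3: sp3
C4: sp3
C5: sp3
C6: sp2
C7: sp ✓
C8: sp2
C9: sp3
C10: sp3
C11: sp3
C12: sp3
C7 → 1 sp carbon.

1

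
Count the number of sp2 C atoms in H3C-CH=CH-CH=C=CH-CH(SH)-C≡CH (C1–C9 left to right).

C1: sp3
C2: sp2 ✓
C3: sp2 ✓
C4: sp2 ✓
C5: sp
C6: sp2 ✓
C7: sp3
C8: sp
C9: sp
C2, C3, C4, C6 → 4 sp2 carbons.

4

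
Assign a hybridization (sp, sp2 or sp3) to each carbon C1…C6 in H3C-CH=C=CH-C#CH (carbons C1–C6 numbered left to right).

C1 sp3, C2 sp2, C3 sp, C4 sp2, C5 sp, C6 sp

C1: 4 σ bonds — 4 electron domains, sp3.
C2 is sp2: 3 σ bonds, plus one π bond, 3 electron-density regions.
C3 has 2 σ bonds, plus two π bonds: steric number 2 → sp.
C4 has 3 σ bonds, plus one π bond: steric number 3 → sp2.
C5 carries 2 σ bonds, plus two π bonds, giving a steric number of 2, so it is sp.
C6 is sp: 2 σ bonds, plus two π bonds, 2 electron-density regions.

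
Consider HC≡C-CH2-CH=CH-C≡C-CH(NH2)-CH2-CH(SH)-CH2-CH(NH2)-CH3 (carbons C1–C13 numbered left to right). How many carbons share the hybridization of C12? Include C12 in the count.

7

C12 is sp3 (only σ bonds).
C1: sp
C2: sp
C3: sp3 ✓
C4: sp2
C5: sp2
C6: sp
C7: sp
C8: sp3 ✓
C9: sp3 ✓
C10: sp3 ✓
C11: sp3 ✓
C12: sp3 ✓
C13: sp3 ✓
7 carbons are sp3.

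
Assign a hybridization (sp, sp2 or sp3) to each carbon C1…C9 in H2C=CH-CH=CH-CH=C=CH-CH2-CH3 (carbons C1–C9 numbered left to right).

C1 sp2, C2 sp2, C3 sp2, C4 sp2, C5 sp2, C6 sp, C7 sp2, C8 sp3, C9 sp3

C1: 3 σ bonds, plus one π bond; 3 regions of electron density → sp2.
C2: 3 σ bonds, plus one π bond; 3 regions of electron density → sp2.
C3: 3 σ bonds, plus one π bond; 3 regions of electron density → sp2.
C4: 3 σ bonds, plus one π bond — 3 electron domains, sp2.
C5 — 3 σ bonds, plus one π bond. Steric number 3, so sp2.
C6 carries 2 σ bonds, plus two π bonds, giving a steric number of 2, so it is sp.
C7 is sp2: 3 σ bonds, plus one π bond, 3 electron-density regions.
C8: 4 σ bonds — 4 electron domains, sp3.
C9: 4 σ bonds — 4 electron domains, sp3.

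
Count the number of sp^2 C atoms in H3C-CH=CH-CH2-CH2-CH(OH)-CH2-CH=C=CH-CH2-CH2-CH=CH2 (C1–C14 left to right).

C1: sp3
C2: sp2 ✓
C3: sp2 ✓
C4: sp3
C5: sp3
C6: sp3
C7: sp3
C8: sp2 ✓
C9: sp
C10: sp2 ✓
C11: sp3
C12: sp3
C13: sp2 ✓
C14: sp2 ✓
C2, C3, C8, C10, C13, C14 → 6 sp2 carbons.

6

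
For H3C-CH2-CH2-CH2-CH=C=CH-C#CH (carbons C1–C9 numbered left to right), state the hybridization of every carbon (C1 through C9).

C1 sp3, C2 sp3, C3 sp3, C4 sp3, C5 sp2, C6 sp, C7 sp2, C8 sp, C9 sp

C1 is sp3: 4 σ bonds, 4 electron-density regions.
C2: 4 σ bonds; 4 regions of electron density → sp3.
C3 — 4 σ bonds. Steric number 4, so sp3.
C4: 4 σ bonds — 4 electron domains, sp3.
C5: 3 σ bonds, plus one π bond — 3 electron domains, sp2.
C6 has 2 σ bonds, plus two π bonds: steric number 2 → sp.
C7: 3 σ bonds, plus one π bond; 3 regions of electron density → sp2.
C8 — 2 σ bonds, plus two π bonds. Steric number 2, so sp.
C9: 2 σ bonds, plus two π bonds — 2 electron domains, sp.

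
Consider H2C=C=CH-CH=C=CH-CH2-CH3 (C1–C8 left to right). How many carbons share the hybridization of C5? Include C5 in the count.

C5 is sp (two π bonds).
C1: sp2
C2: sp ✓
C3: sp2
C4: sp2
C5: sp ✓
C6: sp2
C7: sp3
C8: sp3
2 carbons are sp.

2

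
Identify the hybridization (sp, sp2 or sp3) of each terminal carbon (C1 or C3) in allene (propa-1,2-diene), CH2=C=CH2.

Each terminal carbon (C1 or C3) has 3 σ bonds, plus one π bond: steric number 3 → sp2.

sp²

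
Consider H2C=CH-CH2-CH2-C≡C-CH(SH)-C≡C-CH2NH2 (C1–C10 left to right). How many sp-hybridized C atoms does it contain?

4

C1: sp2
C2: sp2
C3: sp3
C4: sp3
C5: sp ✓
C6: sp ✓
C7: sp3
C8: sp ✓
C9: sp ✓
C10: sp3
C5, C6, C8, C9 → 4 sp carbons.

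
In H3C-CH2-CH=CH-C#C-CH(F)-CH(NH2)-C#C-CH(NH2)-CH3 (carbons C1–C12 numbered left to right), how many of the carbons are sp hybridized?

C1: sp3
C2: sp3
C3: sp2
C4: sp2
C5: sp ✓
C6: sp ✓
C7: sp3
C8: sp3
C9: sp ✓
C10: sp ✓
C11: sp3
C12: sp3
C5, C6, C9, C10 → 4 sp carbons.

4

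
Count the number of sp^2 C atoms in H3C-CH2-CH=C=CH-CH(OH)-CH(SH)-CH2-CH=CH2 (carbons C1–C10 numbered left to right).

C1: sp3
C2: sp3
C3: sp2 ✓
C4: sp
C5: sp2 ✓
C6: sp3
C7: sp3
C8: sp3
C9: sp2 ✓
C10: sp2 ✓
C3, C5, C9, C10 → 4 sp2 carbons.

4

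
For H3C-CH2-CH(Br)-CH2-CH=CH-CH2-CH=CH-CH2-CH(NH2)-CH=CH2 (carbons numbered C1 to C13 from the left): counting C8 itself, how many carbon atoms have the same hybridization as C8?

6

C8 is sp2 (one π bond).
C1: sp3
C2: sp3
C3: sp3
C4: sp3
C5: sp2 ✓
C6: sp2 ✓
C7: sp3
C8: sp2 ✓
C9: sp2 ✓
C10: sp3
C11: sp3
C12: sp2 ✓
C13: sp2 ✓
6 carbons are sp2.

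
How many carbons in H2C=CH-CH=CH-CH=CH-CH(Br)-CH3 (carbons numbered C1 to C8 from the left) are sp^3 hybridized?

C1: sp2
C2: sp2
C3: sp2
C4: sp2
C5: sp2
C6: sp2
C7: sp3 ✓
C8: sp3 ✓
C7, C8 → 2 sp3 carbons.

2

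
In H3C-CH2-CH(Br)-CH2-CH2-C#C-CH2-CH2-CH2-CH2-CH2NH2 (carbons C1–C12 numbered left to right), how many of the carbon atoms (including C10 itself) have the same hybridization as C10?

10

C10 is sp3 (only σ bonds).
C1: sp3 ✓
C2: sp3 ✓
C3: sp3 ✓
C4: sp3 ✓
C5: sp3 ✓
C6: sp
C7: sp
C8: sp3 ✓
C9: sp3 ✓
C10: sp3 ✓
C11: sp3 ✓
C12: sp3 ✓
10 carbons are sp3.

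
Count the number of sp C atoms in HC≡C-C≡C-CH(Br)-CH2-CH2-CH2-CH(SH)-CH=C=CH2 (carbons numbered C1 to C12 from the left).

5

C1: sp ✓
C2: sp ✓
C3: sp ✓
C4: sp ✓
C5: sp3
C6: sp3
C7: sp3
C8: sp3
C9: sp3
C10: sp2
C11: sp ✓
C12: sp2
C1, C2, C3, C4, C11 → 5 sp carbons.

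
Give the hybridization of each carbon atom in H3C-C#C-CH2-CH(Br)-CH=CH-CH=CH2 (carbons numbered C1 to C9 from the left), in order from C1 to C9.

C1 is sp3: 4 σ bonds, 4 electron-density regions.
C2 carries 2 σ bonds, plus two π bonds, giving a steric number of 2, so it is sp.
C3 has 2 σ bonds, plus two π bonds: steric number 2 → sp.
C4 carries 4 σ bonds, giving a steric number of 4, so it is sp3.
C5: 4 σ bonds; 4 regions of electron density → sp3.
C6: 3 σ bonds, plus one π bond; 3 regions of electron density → sp2.
C7 (3 σ bonds, plus one π bond) has steric number 3: sp2.
C8: 3 σ bonds, plus one π bond — 3 electron domains, sp2.
C9: 3 σ bonds, plus one π bond — 3 electron domains, sp2.

C1 sp3, C2 sp, C3 sp, C4 sp3, C5 sp3, C6 sp2, C7 sp2, C8 sp2, C9 sp2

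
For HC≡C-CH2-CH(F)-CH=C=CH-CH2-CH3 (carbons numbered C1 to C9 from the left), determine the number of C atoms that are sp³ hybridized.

C1: sp
C2: sp
C3: sp3 ✓
C4: sp3 ✓
C5: sp2
C6: sp
C7: sp2
C8: sp3 ✓
C9: sp3 ✓
C3, C4, C8, C9 → 4 sp3 carbons.

4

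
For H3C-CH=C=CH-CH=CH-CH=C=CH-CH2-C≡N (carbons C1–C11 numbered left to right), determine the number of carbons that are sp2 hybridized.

6

C1: sp3
C2: sp2 ✓
C3: sp
C4: sp2 ✓
C5: sp2 ✓
C6: sp2 ✓
C7: sp2 ✓
C8: sp
C9: sp2 ✓
C10: sp3
C11: sp
C2, C4, C5, C6, C7, C9 → 6 sp2 carbons.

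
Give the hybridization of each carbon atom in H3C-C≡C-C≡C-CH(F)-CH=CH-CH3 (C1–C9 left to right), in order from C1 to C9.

C1 — 4 σ bonds. Steric number 4, so sp3.
C2 has 2 σ bonds, plus two π bonds: steric number 2 → sp.
C3 — 2 σ bonds, plus two π bonds. Steric number 2, so sp.
C4 has 2 σ bonds, plus two π bonds: steric number 2 → sp.
C5: 2 σ bonds, plus two π bonds — 2 electron domains, sp.
C6 has 4 σ bonds: steric number 4 → sp3.
C7 (3 σ bonds, plus one π bond) has steric number 3: sp2.
C8 is sp2: 3 σ bonds, plus one π bond, 3 electron-density regions.
C9: 4 σ bonds — 4 electron domains, sp3.

C1 sp3, C2 sp, C3 sp, C4 sp, C5 sp, C6 sp3, C7 sp2, C8 sp2, C9 sp3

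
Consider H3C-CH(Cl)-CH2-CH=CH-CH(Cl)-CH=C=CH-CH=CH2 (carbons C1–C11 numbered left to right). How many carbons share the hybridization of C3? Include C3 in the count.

C3 is sp3 (only σ bonds).
C1: sp3 ✓
C2: sp3 ✓
C3: sp3 ✓
C4: sp2
C5: sp2
C6: sp3 ✓
C7: sp2
C8: sp
C9: sp2
C10: sp2
C11: sp2
4 carbons are sp3.

4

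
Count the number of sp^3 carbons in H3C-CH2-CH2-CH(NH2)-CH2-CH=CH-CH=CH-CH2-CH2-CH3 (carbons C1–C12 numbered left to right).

C1: sp3 ✓
C2: sp3 ✓
C3: sp3 ✓
C4: sp3 ✓
C5: sp3 ✓
C6: sp2
C7: sp2
C8: sp2
C9: sp2
C10: sp3 ✓
C11: sp3 ✓
C12: sp3 ✓
C1, C2, C3, C4, C5, C10, C11, C12 → 8 sp3 carbons.

8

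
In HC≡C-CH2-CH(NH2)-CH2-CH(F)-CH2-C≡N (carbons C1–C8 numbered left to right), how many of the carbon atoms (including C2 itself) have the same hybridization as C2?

3

C2 is sp (two π bonds).
C1: sp ✓
C2: sp ✓
C3: sp3
C4: sp3
C5: sp3
C6: sp3
C7: sp3
C8: sp ✓
3 carbons are sp.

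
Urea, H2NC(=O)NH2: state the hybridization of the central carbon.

The central carbon is sp2: 3 σ bonds, plus one π bond, 3 electron-density regions.

sp²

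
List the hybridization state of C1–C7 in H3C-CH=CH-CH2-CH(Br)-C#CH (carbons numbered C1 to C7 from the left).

C1 sp3, C2 sp2, C3 sp2, C4 sp3, C5 sp3, C6 sp, C7 sp

C1 has 4 σ bonds: steric number 4 → sp3.
C2 has 3 σ bonds, plus one π bond: steric number 3 → sp2.
C3: 3 σ bonds, plus one π bond — 3 electron domains, sp2.
C4 has 4 σ bonds: steric number 4 → sp3.
C5 is sp3: 4 σ bonds, 4 electron-density regions.
C6: 2 σ bonds, plus two π bonds; 2 regions of electron density → sp.
C7 (2 σ bonds, plus two π bonds) has steric number 2: sp.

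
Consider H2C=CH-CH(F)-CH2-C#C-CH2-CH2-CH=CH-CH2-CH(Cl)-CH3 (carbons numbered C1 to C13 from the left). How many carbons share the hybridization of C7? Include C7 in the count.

C7 is sp3 (only σ bonds).
C1: sp2
C2: sp2
C3: sp3 ✓
C4: sp3 ✓
C5: sp
C6: sp
C7: sp3 ✓
C8: sp3 ✓
C9: sp2
C10: sp2
C11: sp3 ✓
C12: sp3 ✓
C13: sp3 ✓
7 carbons are sp3.

7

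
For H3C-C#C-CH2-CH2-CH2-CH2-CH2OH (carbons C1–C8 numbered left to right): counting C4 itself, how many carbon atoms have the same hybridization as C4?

6

C4 is sp3 (only σ bonds).
C1: sp3 ✓
C2: sp
C3: sp
C4: sp3 ✓
C5: sp3 ✓
C6: sp3 ✓
C7: sp3 ✓
C8: sp3 ✓
6 carbons are sp3.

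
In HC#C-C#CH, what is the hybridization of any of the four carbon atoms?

Every carbon is part of a C≡C triple bond: two σ regions → sp.

sp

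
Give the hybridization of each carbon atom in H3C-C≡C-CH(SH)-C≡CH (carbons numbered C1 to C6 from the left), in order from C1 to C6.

C1 has 4 σ bonds: steric number 4 → sp3.
C2 is sp: 2 σ bonds, plus two π bonds, 2 electron-density regions.
C3 has 2 σ bonds, plus two π bonds: steric number 2 → sp.
C4 has 4 σ bonds: steric number 4 → sp3.
C5 (2 σ bonds, plus two π bonds) has steric number 2: sp.
C6: 2 σ bonds, plus two π bonds; 2 regions of electron density → sp.

C1 sp3, C2 sp, C3 sp, C4 sp3, C5 sp, C6 sp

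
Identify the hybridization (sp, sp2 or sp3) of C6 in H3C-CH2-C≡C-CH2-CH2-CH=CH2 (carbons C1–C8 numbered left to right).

sp3

C6 (4 σ bonds) has steric number 4: sp3.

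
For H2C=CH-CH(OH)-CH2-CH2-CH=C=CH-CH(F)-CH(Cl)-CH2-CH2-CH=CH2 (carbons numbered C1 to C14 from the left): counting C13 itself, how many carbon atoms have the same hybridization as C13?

C13 is sp2 (one π bond).
C1: sp2 ✓
C2: sp2 ✓
C3: sp3
C4: sp3
C5: sp3
C6: sp2 ✓
C7: sp
C8: sp2 ✓
C9: sp3
C10: sp3
C11: sp3
C12: sp3
C13: sp2 ✓
C14: sp2 ✓
6 carbons are sp2.

6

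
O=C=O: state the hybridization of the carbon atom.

sp

Two σ bonds, two π bonds → steric number 2 → sp.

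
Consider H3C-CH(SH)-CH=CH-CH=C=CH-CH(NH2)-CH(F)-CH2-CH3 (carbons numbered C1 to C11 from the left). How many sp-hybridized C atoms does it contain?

1

C1: sp3
C2: sp3
C3: sp2
C4: sp2
C5: sp2
C6: sp ✓
C7: sp2
C8: sp3
C9: sp3
C10: sp3
C11: sp3
C6 → 1 sp carbon.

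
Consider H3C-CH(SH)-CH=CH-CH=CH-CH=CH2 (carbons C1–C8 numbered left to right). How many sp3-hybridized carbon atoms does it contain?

C1: sp3 ✓
C2: sp3 ✓
C3: sp2
C4: sp2
C5: sp2
C6: sp2
C7: sp2
C8: sp2
C1, C2 → 2 sp3 carbons.

2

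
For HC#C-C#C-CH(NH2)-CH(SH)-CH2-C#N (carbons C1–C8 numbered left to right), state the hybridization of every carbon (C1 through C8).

C1 sp, C2 sp, C3 sp, C4 sp, C5 sp3, C6 sp3, C7 sp3, C8 sp

C1 — 2 σ bonds, plus two π bonds. Steric number 2, so sp.
C2: 2 σ bonds, plus two π bonds; 2 regions of electron density → sp.
C3: 2 σ bonds, plus two π bonds; 2 regions of electron density → sp.
C4 is sp: 2 σ bonds, plus two π bonds, 2 electron-density regions.
C5: 4 σ bonds; 4 regions of electron density → sp3.
C6 (4 σ bonds) has steric number 4: sp3.
C7 carries 4 σ bonds, giving a steric number of 4, so it is sp3.
C8 — 2 σ bonds, plus two π bonds. Steric number 2, so sp.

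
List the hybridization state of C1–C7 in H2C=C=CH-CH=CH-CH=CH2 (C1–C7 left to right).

C1 sp2, C2 sp, C3 sp2, C4 sp2, C5 sp2, C6 sp2, C7 sp2

C1 carries 3 σ bonds, plus one π bond, giving a steric number of 3, so it is sp2.
C2 is sp: 2 σ bonds, plus two π bonds, 2 electron-density regions.
C3 — 3 σ bonds, plus one π bond. Steric number 3, so sp2.
C4 has 3 σ bonds, plus one π bond: steric number 3 → sp2.
C5: 3 σ bonds, plus one π bond — 3 electron domains, sp2.
C6 carries 3 σ bonds, plus one π bond, giving a steric number of 3, so it is sp2.
C7 (3 σ bonds, plus one π bond) has steric number 3: sp2.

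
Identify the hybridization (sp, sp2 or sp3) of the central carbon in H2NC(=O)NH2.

The central carbon has 3 σ bonds, plus one π bond: steric number 3 → sp2.

sp^2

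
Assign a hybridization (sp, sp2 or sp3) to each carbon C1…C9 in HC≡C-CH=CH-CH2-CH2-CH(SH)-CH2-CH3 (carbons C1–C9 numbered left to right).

C1 — 2 σ bonds, plus two π bonds. Steric number 2, so sp.
C2: 2 σ bonds, plus two π bonds; 2 regions of electron density → sp.
C3 (3 σ bonds, plus one π bond) has steric number 3: sp2.
C4 is sp2: 3 σ bonds, plus one π bond, 3 electron-density regions.
C5 (4 σ bonds) has steric number 4: sp3.
C6 carries 4 σ bonds, giving a steric number of 4, so it is sp3.
C7: 4 σ bonds; 4 regions of electron density → sp3.
C8: 4 σ bonds; 4 regions of electron density → sp3.
C9: 4 σ bonds; 4 regions of electron density → sp3.

C1 sp, C2 sp, C3 sp2, C4 sp2, C5 sp3, C6 sp3, C7 sp3, C8 sp3, C9 sp3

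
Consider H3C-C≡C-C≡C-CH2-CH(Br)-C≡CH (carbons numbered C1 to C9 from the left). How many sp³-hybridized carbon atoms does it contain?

3

C1: sp3 ✓
C2: sp
C3: sp
C4: sp
C5: sp
C6: sp3 ✓
C7: sp3 ✓
C8: sp
C9: sp
C1, C6, C7 → 3 sp3 carbons.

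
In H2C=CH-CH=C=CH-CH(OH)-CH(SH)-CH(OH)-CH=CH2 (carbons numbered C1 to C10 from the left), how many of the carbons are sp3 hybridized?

3

C1: sp2
C2: sp2
C3: sp2
C4: sp
C5: sp2
C6: sp3 ✓
C7: sp3 ✓
C8: sp3 ✓
C9: sp2
C10: sp2
C6, C7, C8 → 3 sp3 carbons.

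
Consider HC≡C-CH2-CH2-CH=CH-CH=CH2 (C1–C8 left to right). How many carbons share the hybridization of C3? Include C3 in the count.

2

C3 is sp3 (only σ bonds).
C1: sp
C2: sp
C3: sp3 ✓
C4: sp3 ✓
C5: sp2
C6: sp2
C7: sp2
C8: sp2
2 carbons are sp3.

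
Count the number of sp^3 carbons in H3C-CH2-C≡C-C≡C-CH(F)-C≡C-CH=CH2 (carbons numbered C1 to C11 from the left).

3

C1: sp3 ✓
C2: sp3 ✓
C3: sp
C4: sp
C5: sp
C6: sp
C7: sp3 ✓
C8: sp
C9: sp
C10: sp2
C11: sp2
C1, C2, C7 → 3 sp3 carbons.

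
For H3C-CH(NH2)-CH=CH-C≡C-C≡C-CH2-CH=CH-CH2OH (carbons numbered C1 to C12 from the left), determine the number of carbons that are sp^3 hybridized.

C1: sp3 ✓
C2: sp3 ✓
C3: sp2
C4: sp2
C5: sp
C6: sp
C7: sp
C8: sp
C9: sp3 ✓
C10: sp2
C11: sp2
C12: sp3 ✓
C1, C2, C9, C12 → 4 sp3 carbons.

4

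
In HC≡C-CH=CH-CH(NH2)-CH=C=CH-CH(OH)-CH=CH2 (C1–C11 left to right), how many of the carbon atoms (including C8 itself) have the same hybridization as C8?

C8 is sp2 (one π bond).
C1: sp
C2: sp
C3: sp2 ✓
C4: sp2 ✓
C5: sp3
C6: sp2 ✓
C7: sp
C8: sp2 ✓
C9: sp3
C10: sp2 ✓
C11: sp2 ✓
6 carbons are sp2.

6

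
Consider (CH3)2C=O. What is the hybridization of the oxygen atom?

One σ bond + two lone pairs = steric number 3 → sp2.

sp²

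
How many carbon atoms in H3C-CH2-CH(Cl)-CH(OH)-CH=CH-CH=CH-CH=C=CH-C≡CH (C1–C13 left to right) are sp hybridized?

3

C1: sp3
C2: sp3
C3: sp3
C4: sp3
C5: sp2
C6: sp2
C7: sp2
C8: sp2
C9: sp2
C10: sp ✓
C11: sp2
C12: sp ✓
C13: sp ✓
C10, C12, C13 → 3 sp carbons.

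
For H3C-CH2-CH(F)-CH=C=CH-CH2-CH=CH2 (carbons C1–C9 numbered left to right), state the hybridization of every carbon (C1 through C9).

C1 sp3, C2 sp3, C3 sp3, C4 sp2, C5 sp, C6 sp2, C7 sp3, C8 sp2, C9 sp2

C1 is sp3: 4 σ bonds, 4 electron-density regions.
C2 has 4 σ bonds: steric number 4 → sp3.
C3 carries 4 σ bonds, giving a steric number of 4, so it is sp3.
C4 — 3 σ bonds, plus one π bond. Steric number 3, so sp2.
C5 has 2 σ bonds, plus two π bonds: steric number 2 → sp.
C6 (3 σ bonds, plus one π bond) has steric number 3: sp2.
C7 — 4 σ bonds. Steric number 4, so sp3.
C8: 3 σ bonds, plus one π bond; 3 regions of electron density → sp2.
C9 is sp2: 3 σ bonds, plus one π bond, 3 electron-density regions.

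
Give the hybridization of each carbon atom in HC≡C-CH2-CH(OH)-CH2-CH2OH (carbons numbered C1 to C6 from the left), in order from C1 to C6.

C1 carries 2 σ bonds, plus two π bonds, giving a steric number of 2, so it is sp.
C2 is sp: 2 σ bonds, plus two π bonds, 2 electron-density regions.
C3 is sp3: 4 σ bonds, 4 electron-density regions.
C4 carries 4 σ bonds, giving a steric number of 4, so it is sp3.
C5 is sp3: 4 σ bonds, 4 electron-density regions.
C6 has 4 σ bonds: steric number 4 → sp3.

C1 sp, C2 sp, C3 sp3, C4 sp3, C5 sp3, C6 sp3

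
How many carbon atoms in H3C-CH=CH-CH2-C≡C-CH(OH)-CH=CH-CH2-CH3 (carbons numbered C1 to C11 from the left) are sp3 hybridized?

C1: sp3 ✓
C2: sp2
C3: sp2
C4: sp3 ✓
C5: sp
C6: sp
C7: sp3 ✓
C8: sp2
C9: sp2
C10: sp3 ✓
C11: sp3 ✓
C1, C4, C7, C10, C11 → 5 sp3 carbons.

5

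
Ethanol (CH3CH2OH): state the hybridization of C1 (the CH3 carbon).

C1 (the CH3 carbon): 4 σ bonds; 4 regions of electron density → sp3.

sp^3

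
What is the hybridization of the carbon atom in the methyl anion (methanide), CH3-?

sp³

Three σ bonds + one lone pair = steric number 4 → sp3, pyramidal.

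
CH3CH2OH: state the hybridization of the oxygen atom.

sp³

The oxygen atom (2 σ bonds and 2 lone pairs) has steric number 4: sp3.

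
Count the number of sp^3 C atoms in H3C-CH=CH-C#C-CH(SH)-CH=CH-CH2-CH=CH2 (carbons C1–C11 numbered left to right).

3

C1: sp3 ✓
C2: sp2
C3: sp2
C4: sp
C5: sp
C6: sp3 ✓
C7: sp2
C8: sp2
C9: sp3 ✓
C10: sp2
C11: sp2
C1, C6, C9 → 3 sp3 carbons.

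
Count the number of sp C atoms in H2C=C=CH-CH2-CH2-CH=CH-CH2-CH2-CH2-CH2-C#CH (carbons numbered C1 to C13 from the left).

C1: sp2
C2: sp ✓
C3: sp2
C4: sp3
C5: sp3
C6: sp2
C7: sp2
C8: sp3
C9: sp3
C10: sp3
C11: sp3
C12: sp ✓
C13: sp ✓
C2, C12, C13 → 3 sp carbons.

3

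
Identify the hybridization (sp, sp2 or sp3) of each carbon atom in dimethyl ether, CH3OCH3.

Each carbon atom (4 σ bonds) has steric number 4: sp3.

sp^3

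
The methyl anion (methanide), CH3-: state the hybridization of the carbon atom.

sp^3

Three σ bonds + one lone pair = steric number 4 → sp3, pyramidal.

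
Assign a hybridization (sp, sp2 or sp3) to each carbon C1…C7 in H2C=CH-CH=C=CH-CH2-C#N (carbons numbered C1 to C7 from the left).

C1 has 3 σ bonds, plus one π bond: steric number 3 → sp2.
C2 is sp2: 3 σ bonds, plus one π bond, 3 electron-density regions.
C3 carries 3 σ bonds, plus one π bond, giving a steric number of 3, so it is sp2.
C4: 2 σ bonds, plus two π bonds — 2 electron domains, sp.
C5 carries 3 σ bonds, plus one π bond, giving a steric number of 3, so it is sp2.
C6 carries 4 σ bonds, giving a steric number of 4, so it is sp3.
C7 has 2 σ bonds, plus two π bonds: steric number 2 → sp.

C1 sp2, C2 sp2, C3 sp2, C4 sp, C5 sp2, C6 sp3, C7 sp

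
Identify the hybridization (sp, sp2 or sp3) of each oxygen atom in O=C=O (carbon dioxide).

One σ bond + two lone pairs = steric number 3 → sp2.

sp2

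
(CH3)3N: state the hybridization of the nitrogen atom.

sp³

The nitrogen atom: 3 σ bonds and 1 lone pair — 4 electron domains, sp3.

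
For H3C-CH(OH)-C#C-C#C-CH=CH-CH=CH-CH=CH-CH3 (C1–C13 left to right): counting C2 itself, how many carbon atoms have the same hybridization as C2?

C2 is sp3 (only σ bonds).
C1: sp3 ✓
C2: sp3 ✓
C3: sp
C4: sp
C5: sp
C6: sp
C7: sp2
C8: sp2
C9: sp2
C10: sp2
C11: sp2
C12: sp2
C13: sp3 ✓
3 carbons are sp3.

3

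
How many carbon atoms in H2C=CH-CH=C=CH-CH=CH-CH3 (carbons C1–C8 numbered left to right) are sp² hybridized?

C1: sp2 ✓
C2: sp2 ✓
C3: sp2 ✓
C4: sp
C5: sp2 ✓
C6: sp2 ✓
C7: sp2 ✓
C8: sp3
C1, C2, C3, C5, C6, C7 → 6 sp2 carbons.

6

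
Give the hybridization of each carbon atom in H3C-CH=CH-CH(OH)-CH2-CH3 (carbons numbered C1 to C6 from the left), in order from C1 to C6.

C1 sp3, C2 sp2, C3 sp2, C4 sp3, C5 sp3, C6 sp3

C1: 4 σ bonds — 4 electron domains, sp3.
C2: 3 σ bonds, plus one π bond; 3 regions of electron density → sp2.
C3 has 3 σ bonds, plus one π bond: steric number 3 → sp2.
C4 is sp3: 4 σ bonds, 4 electron-density regions.
C5: 4 σ bonds; 4 regions of electron density → sp3.
C6 has 4 σ bonds: steric number 4 → sp3.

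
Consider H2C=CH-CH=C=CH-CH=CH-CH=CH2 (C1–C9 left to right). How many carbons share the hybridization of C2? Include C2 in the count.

8

C2 is sp2 (one π bond).
C1: sp2 ✓
C2: sp2 ✓
C3: sp2 ✓
C4: sp
C5: sp2 ✓
C6: sp2 ✓
C7: sp2 ✓
C8: sp2 ✓
C9: sp2 ✓
8 carbons are sp2.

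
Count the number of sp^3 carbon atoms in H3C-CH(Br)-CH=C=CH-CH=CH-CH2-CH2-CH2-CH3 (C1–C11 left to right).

C1: sp3 ✓
C2: sp3 ✓
C3: sp2
C4: sp
C5: sp2
C6: sp2
C7: sp2
C8: sp3 ✓
C9: sp3 ✓
C10: sp3 ✓
C11: sp3 ✓
C1, C2, C8, C9, C10, C11 → 6 sp3 carbons.

6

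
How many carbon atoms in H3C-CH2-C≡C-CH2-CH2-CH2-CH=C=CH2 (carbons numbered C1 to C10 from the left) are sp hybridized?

C1: sp3
C2: sp3
C3: sp ✓
C4: sp ✓
C5: sp3
C6: sp3
C7: sp3
C8: sp2
C9: sp ✓
C10: sp2
C3, C4, C9 → 3 sp carbons.

3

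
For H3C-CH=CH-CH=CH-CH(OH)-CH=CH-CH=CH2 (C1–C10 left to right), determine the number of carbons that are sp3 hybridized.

2

C1: sp3 ✓
C2: sp2
C3: sp2
C4: sp2
C5: sp2
C6: sp3 ✓
C7: sp2
C8: sp2
C9: sp2
C10: sp2
C1, C6 → 2 sp3 carbons.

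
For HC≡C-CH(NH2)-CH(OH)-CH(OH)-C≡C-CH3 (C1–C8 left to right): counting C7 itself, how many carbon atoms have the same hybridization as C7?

C7 is sp (two π bonds).
C1: sp ✓
C2: sp ✓
C3: sp3
C4: sp3
C5: sp3
C6: sp ✓
C7: sp ✓
C8: sp3
4 carbons are sp.

4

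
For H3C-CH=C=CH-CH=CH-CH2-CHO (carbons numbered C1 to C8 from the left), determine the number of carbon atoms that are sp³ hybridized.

2

C1: sp3 ✓
C2: sp2
C3: sp
C4: sp2
C5: sp2
C6: sp2
C7: sp3 ✓
C8: sp2
C1, C7 → 2 sp3 carbons.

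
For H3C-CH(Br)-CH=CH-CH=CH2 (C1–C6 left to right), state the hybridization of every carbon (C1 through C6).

C1 sp3, C2 sp3, C3 sp2, C4 sp2, C5 sp2, C6 sp2

C1 has 4 σ bonds: steric number 4 → sp3.
C2: 4 σ bonds — 4 electron domains, sp3.
C3 is sp2: 3 σ bonds, plus one π bond, 3 electron-density regions.
C4: 3 σ bonds, plus one π bond; 3 regions of electron density → sp2.
C5 — 3 σ bonds, plus one π bond. Steric number 3, so sp2.
C6 has 3 σ bonds, plus one π bond: steric number 3 → sp2.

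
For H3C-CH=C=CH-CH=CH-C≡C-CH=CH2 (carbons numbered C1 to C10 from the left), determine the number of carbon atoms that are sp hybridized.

3

C1: sp3
C2: sp2
C3: sp ✓
C4: sp2
C5: sp2
C6: sp2
C7: sp ✓
C8: sp ✓
C9: sp2
C10: sp2
C3, C7, C8 → 3 sp carbons.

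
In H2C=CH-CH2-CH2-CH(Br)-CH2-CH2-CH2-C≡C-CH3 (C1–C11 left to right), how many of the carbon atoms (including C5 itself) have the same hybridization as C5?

7

C5 is sp3 (only σ bonds).
C1: sp2
C2: sp2
C3: sp3 ✓
C4: sp3 ✓
C5: sp3 ✓
C6: sp3 ✓
C7: sp3 ✓
C8: sp3 ✓
C9: sp
C10: sp
C11: sp3 ✓
7 carbons are sp3.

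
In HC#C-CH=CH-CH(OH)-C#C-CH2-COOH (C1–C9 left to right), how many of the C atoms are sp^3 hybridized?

C1: sp
C2: sp
C3: sp2
C4: sp2
C5: sp3 ✓
C6: sp
C7: sp
C8: sp3 ✓
C9: sp2
C5, C8 → 2 sp3 carbons.

2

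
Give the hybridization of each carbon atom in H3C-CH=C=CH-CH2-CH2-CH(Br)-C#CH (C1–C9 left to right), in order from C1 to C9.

C1: 4 σ bonds; 4 regions of electron density → sp3.
C2: 3 σ bonds, plus one π bond; 3 regions of electron density → sp2.
C3 — 2 σ bonds, plus two π bonds. Steric number 2, so sp.
C4 is sp2: 3 σ bonds, plus one π bond, 3 electron-density regions.
C5 has 4 σ bonds: steric number 4 → sp3.
C6 is sp3: 4 σ bonds, 4 electron-density regions.
C7 (4 σ bonds) has steric number 4: sp3.
C8: 2 σ bonds, plus two π bonds — 2 electron domains, sp.
C9 (2 σ bonds, plus two π bonds) has steric number 2: sp.

C1 sp3, C2 sp2, C3 sp, C4 sp2, C5 sp3, C6 sp3, C7 sp3, C8 sp, C9 sp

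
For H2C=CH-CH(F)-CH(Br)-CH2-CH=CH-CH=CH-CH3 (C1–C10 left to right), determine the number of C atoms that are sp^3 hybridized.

C1: sp2
C2: sp2
C3: sp3 ✓
C4: sp3 ✓
C5: sp3 ✓
C6: sp2
C7: sp2
C8: sp2
C9: sp2
C10: sp3 ✓
C3, C4, C5, C10 → 4 sp3 carbons.

4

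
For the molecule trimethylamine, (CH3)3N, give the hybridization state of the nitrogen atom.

sp3

The nitrogen atom carries 3 σ bonds and 1 lone pair, giving a steric number of 4, so it is sp3.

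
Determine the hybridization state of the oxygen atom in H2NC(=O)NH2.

sp2

The oxygen atom — 1 σ bond and 2 lone pairs, plus one π bond. Steric number 3, so sp2.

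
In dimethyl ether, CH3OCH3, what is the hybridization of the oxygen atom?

sp³

Two σ bonds + two lone pairs = steric number 4 → sp3.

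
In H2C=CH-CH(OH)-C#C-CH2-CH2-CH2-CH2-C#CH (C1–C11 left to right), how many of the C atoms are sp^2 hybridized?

2

C1: sp2 ✓
C2: sp2 ✓
C3: sp3
C4: sp
C5: sp
C6: sp3
C7: sp3
C8: sp3
C9: sp3
C10: sp
C11: sp
C1, C2 → 2 sp2 carbons.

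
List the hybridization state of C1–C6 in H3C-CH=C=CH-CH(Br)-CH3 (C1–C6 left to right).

C1 sp3, C2 sp2, C3 sp, C4 sp2, C5 sp3, C6 sp3

C1: 4 σ bonds — 4 electron domains, sp3.
C2 carries 3 σ bonds, plus one π bond, giving a steric number of 3, so it is sp2.
C3 carries 2 σ bonds, plus two π bonds, giving a steric number of 2, so it is sp.
C4: 3 σ bonds, plus one π bond; 3 regions of electron density → sp2.
C5 carries 4 σ bonds, giving a steric number of 4, so it is sp3.
C6 — 4 σ bonds. Steric number 4, so sp3.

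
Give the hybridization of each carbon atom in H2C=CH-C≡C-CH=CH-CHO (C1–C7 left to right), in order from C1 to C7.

C1 — 3 σ bonds, plus one π bond. Steric number 3, so sp2.
C2 — 3 σ bonds, plus one π bond. Steric number 3, so sp2.
C3 is sp: 2 σ bonds, plus two π bonds, 2 electron-density regions.
C4 has 2 σ bonds, plus two π bonds: steric number 2 → sp.
C5: 3 σ bonds, plus one π bond — 3 electron domains, sp2.
C6 is sp2: 3 σ bonds, plus one π bond, 3 electron-density regions.
C7 — 3 σ bonds, plus one π bond. Steric number 3, so sp2.

C1 sp2, C2 sp2, C3 sp, C4 sp, C5 sp2, C6 sp2, C7 sp2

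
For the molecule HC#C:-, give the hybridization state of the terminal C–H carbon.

The terminal C–H carbon has 2 σ bonds, plus two π bonds: steric number 2 → sp.

sp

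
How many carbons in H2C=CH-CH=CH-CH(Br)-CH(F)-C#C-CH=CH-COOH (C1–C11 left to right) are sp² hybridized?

C1: sp2 ✓
C2: sp2 ✓
C3: sp2 ✓
C4: sp2 ✓
C5: sp3
C6: sp3
C7: sp
C8: sp
C9: sp2 ✓
C10: sp2 ✓
C11: sp2 ✓
C1, C2, C3, C4, C9, C10, C11 → 7 sp2 carbons.

7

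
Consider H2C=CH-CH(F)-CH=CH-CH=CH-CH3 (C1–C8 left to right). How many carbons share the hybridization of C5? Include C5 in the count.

C5 is sp2 (one π bond).
C1: sp2 ✓
C2: sp2 ✓
C3: sp3
C4: sp2 ✓
C5: sp2 ✓
C6: sp2 ✓
C7: sp2 ✓
C8: sp3
6 carbons are sp2.

6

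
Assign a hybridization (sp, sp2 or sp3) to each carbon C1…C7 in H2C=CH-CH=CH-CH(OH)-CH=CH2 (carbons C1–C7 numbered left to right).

C1: 3 σ bonds, plus one π bond — 3 electron domains, sp2.
C2: 3 σ bonds, plus one π bond — 3 electron domains, sp2.
C3: 3 σ bonds, plus one π bond; 3 regions of electron density → sp2.
C4: 3 σ bonds, plus one π bond; 3 regions of electron density → sp2.
C5 (4 σ bonds) has steric number 4: sp3.
C6 carries 3 σ bonds, plus one π bond, giving a steric number of 3, so it is sp2.
C7 has 3 σ bonds, plus one π bond: steric number 3 → sp2.

C1 sp2, C2 sp2, C3 sp2, C4 sp2, C5 sp3, C6 sp2, C7 sp2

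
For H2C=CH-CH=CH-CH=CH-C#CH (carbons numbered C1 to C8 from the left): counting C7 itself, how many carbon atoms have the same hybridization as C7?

C7 is sp (two π bonds).
C1: sp2
C2: sp2
C3: sp2
C4: sp2
C5: sp2
C6: sp2
C7: sp ✓
C8: sp ✓
2 carbons are sp.

2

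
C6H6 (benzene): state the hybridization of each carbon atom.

Every ring carbon has three σ bonds and contributes one p electron to the aromatic π system.

sp²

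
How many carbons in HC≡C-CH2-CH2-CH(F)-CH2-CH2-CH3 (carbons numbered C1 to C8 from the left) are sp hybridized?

2

C1: sp ✓
C2: sp ✓
C3: sp3
C4: sp3
C5: sp3
C6: sp3
C7: sp3
C8: sp3
C1, C2 → 2 sp carbons.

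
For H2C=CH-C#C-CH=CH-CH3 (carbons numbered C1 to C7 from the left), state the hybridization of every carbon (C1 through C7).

C1 — 3 σ bonds, plus one π bond. Steric number 3, so sp2.
C2 carries 3 σ bonds, plus one π bond, giving a steric number of 3, so it is sp2.
C3: 2 σ bonds, plus two π bonds; 2 regions of electron density → sp.
C4 has 2 σ bonds, plus two π bonds: steric number 2 → sp.
C5: 3 σ bonds, plus one π bond; 3 regions of electron density → sp2.
C6 is sp2: 3 σ bonds, plus one π bond, 3 electron-density regions.
C7 (4 σ bonds) has steric number 4: sp3.

C1 sp2, C2 sp2, C3 sp, C4 sp, C5 sp2, C6 sp2, C7 sp3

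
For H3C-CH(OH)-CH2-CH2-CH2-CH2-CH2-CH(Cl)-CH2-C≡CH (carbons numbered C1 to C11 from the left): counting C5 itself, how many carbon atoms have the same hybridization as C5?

9

C5 is sp3 (only σ bonds).
C1: sp3 ✓
C2: sp3 ✓
C3: sp3 ✓
C4: sp3 ✓
C5: sp3 ✓
C6: sp3 ✓
C7: sp3 ✓
C8: sp3 ✓
C9: sp3 ✓
C10: sp
C11: sp
9 carbons are sp3.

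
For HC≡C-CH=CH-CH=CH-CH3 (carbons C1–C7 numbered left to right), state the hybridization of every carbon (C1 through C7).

C1 sp, C2 sp, C3 sp2, C4 sp2, C5 sp2, C6 sp2, C7 sp3

C1: 2 σ bonds, plus two π bonds; 2 regions of electron density → sp.
C2 — 2 σ bonds, plus two π bonds. Steric number 2, so sp.
C3 has 3 σ bonds, plus one π bond: steric number 3 → sp2.
C4: 3 σ bonds, plus one π bond; 3 regions of electron density → sp2.
C5 has 3 σ bonds, plus one π bond: steric number 3 → sp2.
C6 is sp2: 3 σ bonds, plus one π bond, 3 electron-density regions.
C7 — 4 σ bonds. Steric number 4, so sp3.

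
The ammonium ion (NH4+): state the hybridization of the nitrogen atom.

Four σ bonds, no lone pair → sp3, tetrahedral.

sp3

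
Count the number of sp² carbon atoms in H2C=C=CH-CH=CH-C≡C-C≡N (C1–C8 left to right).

C1: sp2 ✓
C2: sp
C3: sp2 ✓
C4: sp2 ✓
C5: sp2 ✓
C6: sp
C7: sp
C8: sp
C1, C3, C4, C5 → 4 sp2 carbons.

4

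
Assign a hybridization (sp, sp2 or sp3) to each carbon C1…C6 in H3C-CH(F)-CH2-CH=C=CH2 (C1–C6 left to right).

C1: 4 σ bonds — 4 electron domains, sp3.
C2 carries 4 σ bonds, giving a steric number of 4, so it is sp3.
C3 has 4 σ bonds: steric number 4 → sp3.
C4 is sp2: 3 σ bonds, plus one π bond, 3 electron-density regions.
C5 — 2 σ bonds, plus two π bonds. Steric number 2, so sp.
C6 (3 σ bonds, plus one π bond) has steric number 3: sp2.

C1 sp3, C2 sp3, C3 sp3, C4 sp2, C5 sp, C6 sp2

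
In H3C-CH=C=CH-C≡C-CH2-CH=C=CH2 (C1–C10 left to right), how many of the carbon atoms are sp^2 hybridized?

C1: sp3
C2: sp2 ✓
C3: sp
C4: sp2 ✓
C5: sp
C6: sp
C7: sp3
C8: sp2 ✓
C9: sp
C10: sp2 ✓
C2, C4, C8, C10 → 4 sp2 carbons.

4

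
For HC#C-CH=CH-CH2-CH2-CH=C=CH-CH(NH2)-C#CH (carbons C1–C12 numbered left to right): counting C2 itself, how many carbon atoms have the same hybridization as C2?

5

C2 is sp (two π bonds).
C1: sp ✓
C2: sp ✓
C3: sp2
C4: sp2
C5: sp3
C6: sp3
C7: sp2
C8: sp ✓
C9: sp2
C10: sp3
C11: sp ✓
C12: sp ✓
5 carbons are sp.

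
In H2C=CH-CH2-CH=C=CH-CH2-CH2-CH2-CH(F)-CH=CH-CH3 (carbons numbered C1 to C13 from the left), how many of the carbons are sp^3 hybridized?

C1: sp2
C2: sp2
C3: sp3 ✓
C4: sp2
C5: sp
C6: sp2
C7: sp3 ✓
C8: sp3 ✓
C9: sp3 ✓
C10: sp3 ✓
C11: sp2
C12: sp2
C13: sp3 ✓
C3, C7, C8, C9, C10, C13 → 6 sp3 carbons.

6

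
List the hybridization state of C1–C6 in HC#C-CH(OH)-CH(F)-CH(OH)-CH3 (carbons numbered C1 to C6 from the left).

C1 sp, C2 sp, C3 sp3, C4 sp3, C5 sp3, C6 sp3

C1 is sp: 2 σ bonds, plus two π bonds, 2 electron-density regions.
C2 carries 2 σ bonds, plus two π bonds, giving a steric number of 2, so it is sp.
C3 carries 4 σ bonds, giving a steric number of 4, so it is sp3.
C4 is sp3: 4 σ bonds, 4 electron-density regions.
C5 — 4 σ bonds. Steric number 4, so sp3.
C6: 4 σ bonds — 4 electron domains, sp3.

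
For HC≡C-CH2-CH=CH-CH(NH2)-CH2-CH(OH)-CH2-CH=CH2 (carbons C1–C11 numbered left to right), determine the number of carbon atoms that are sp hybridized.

2

C1: sp ✓
C2: sp ✓
C3: sp3
C4: sp2
C5: sp2
C6: sp3
C7: sp3
C8: sp3
C9: sp3
C10: sp2
C11: sp2
C1, C2 → 2 sp carbons.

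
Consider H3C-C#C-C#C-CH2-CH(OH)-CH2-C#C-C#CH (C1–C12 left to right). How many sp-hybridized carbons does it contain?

8

C1: sp3
C2: sp ✓
C3: sp ✓
C4: sp ✓
C5: sp ✓
C6: sp3
C7: sp3
C8: sp3
C9: sp ✓
C10: sp ✓
C11: sp ✓
C12: sp ✓
C2, C3, C4, C5, C9, C10, C11, C12 → 8 sp carbons.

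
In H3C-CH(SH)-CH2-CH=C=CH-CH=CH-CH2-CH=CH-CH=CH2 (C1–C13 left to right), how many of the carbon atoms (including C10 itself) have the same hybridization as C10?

8

C10 is sp2 (one π bond).
C1: sp3
C2: sp3
C3: sp3
C4: sp2 ✓
C5: sp
C6: sp2 ✓
C7: sp2 ✓
C8: sp2 ✓
C9: sp3
C10: sp2 ✓
C11: sp2 ✓
C12: sp2 ✓
C13: sp2 ✓
8 carbons are sp2.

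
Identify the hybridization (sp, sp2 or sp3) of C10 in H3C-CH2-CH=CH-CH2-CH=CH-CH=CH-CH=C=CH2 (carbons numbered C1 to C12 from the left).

sp^2

C10 is sp2: 3 σ bonds, plus one π bond, 3 electron-density regions.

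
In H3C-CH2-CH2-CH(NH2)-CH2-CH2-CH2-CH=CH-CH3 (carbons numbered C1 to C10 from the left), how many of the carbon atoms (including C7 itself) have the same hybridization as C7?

8

C7 is sp3 (only σ bonds).
C1: sp3 ✓
C2: sp3 ✓
C3: sp3 ✓
C4: sp3 ✓
C5: sp3 ✓
C6: sp3 ✓
C7: sp3 ✓
C8: sp2
C9: sp2
C10: sp3 ✓
8 carbons are sp3.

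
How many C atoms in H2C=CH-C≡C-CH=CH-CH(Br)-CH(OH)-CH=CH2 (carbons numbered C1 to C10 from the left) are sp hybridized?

C1: sp2
C2: sp2
C3: sp ✓
C4: sp ✓
C5: sp2
C6: sp2
C7: sp3
C8: sp3
C9: sp2
C10: sp2
C3, C4 → 2 sp carbons.

2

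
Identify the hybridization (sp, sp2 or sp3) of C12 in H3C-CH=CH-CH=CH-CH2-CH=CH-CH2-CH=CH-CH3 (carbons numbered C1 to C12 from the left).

C12 carries 4 σ bonds, giving a steric number of 4, so it is sp3.

sp^3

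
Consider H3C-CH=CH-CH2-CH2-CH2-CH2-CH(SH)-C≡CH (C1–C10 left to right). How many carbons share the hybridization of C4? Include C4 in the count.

C4 is sp3 (only σ bonds).
C1: sp3 ✓
C2: sp2
C3: sp2
C4: sp3 ✓
C5: sp3 ✓
C6: sp3 ✓
C7: sp3 ✓
C8: sp3 ✓
C9: sp
C10: sp
6 carbons are sp3.

6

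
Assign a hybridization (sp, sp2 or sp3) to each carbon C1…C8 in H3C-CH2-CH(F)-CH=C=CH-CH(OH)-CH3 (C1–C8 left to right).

C1 sp3, C2 sp3, C3 sp3, C4 sp2, C5 sp, C6 sp2, C7 sp3, C8 sp3

C1 — 4 σ bonds. Steric number 4, so sp3.
C2 has 4 σ bonds: steric number 4 → sp3.
C3 is sp3: 4 σ bonds, 4 electron-density regions.
C4 is sp2: 3 σ bonds, plus one π bond, 3 electron-density regions.
C5 has 2 σ bonds, plus two π bonds: steric number 2 → sp.
C6 — 3 σ bonds, plus one π bond. Steric number 3, so sp2.
C7 is sp3: 4 σ bonds, 4 electron-density regions.
C8 is sp3: 4 σ bonds, 4 electron-density regions.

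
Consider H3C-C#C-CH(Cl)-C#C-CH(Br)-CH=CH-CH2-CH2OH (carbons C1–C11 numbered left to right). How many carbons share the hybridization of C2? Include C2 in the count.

C2 is sp (two π bonds).
C1: sp3
C2: sp ✓
C3: sp ✓
C4: sp3
C5: sp ✓
C6: sp ✓
C7: sp3
C8: sp2
C9: sp2
C10: sp3
C11: sp3
4 carbons are sp.

4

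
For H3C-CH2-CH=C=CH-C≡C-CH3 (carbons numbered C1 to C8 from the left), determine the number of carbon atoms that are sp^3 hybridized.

C1: sp3 ✓
C2: sp3 ✓
C3: sp2
C4: sp
C5: sp2
C6: sp
C7: sp
C8: sp3 ✓
C1, C2, C8 → 3 sp3 carbons.

3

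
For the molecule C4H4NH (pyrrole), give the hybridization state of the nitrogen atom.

N has three σ bonds; its lone pair occupies the p orbital and is part of the aromatic π system, so N is sp2 (not the sp3 a naive steric count of 4 would give).

sp²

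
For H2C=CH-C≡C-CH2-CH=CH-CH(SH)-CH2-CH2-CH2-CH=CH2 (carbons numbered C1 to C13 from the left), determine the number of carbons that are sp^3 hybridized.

5

C1: sp2
C2: sp2
C3: sp
C4: sp
C5: sp3 ✓
C6: sp2
C7: sp2
C8: sp3 ✓
C9: sp3 ✓
C10: sp3 ✓
C11: sp3 ✓
C12: sp2
C13: sp2
C5, C8, C9, C10, C11 → 5 sp3 carbons.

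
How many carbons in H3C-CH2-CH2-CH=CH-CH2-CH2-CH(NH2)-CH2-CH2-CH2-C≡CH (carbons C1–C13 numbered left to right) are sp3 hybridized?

9

C1: sp3 ✓
C2: sp3 ✓
C3: sp3 ✓
C4: sp2
C5: sp2
C6: sp3 ✓
C7: sp3 ✓
C8: sp3 ✓
C9: sp3 ✓
C10: sp3 ✓
C11: sp3 ✓
C12: sp
C13: sp
C1, C2, C3, C6, C7, C8, C9, C10, C11 → 9 sp3 carbons.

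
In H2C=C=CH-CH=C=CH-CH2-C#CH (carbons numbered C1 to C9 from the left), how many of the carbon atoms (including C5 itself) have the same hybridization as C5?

4

C5 is sp (two π bonds).
C1: sp2
C2: sp ✓
C3: sp2
C4: sp2
C5: sp ✓
C6: sp2
C7: sp3
C8: sp ✓
C9: sp ✓
4 carbons are sp.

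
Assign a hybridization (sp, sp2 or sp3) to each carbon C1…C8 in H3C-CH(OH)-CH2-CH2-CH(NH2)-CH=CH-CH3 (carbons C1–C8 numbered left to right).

C1 sp3, C2 sp3, C3 sp3, C4 sp3, C5 sp3, C6 sp2, C7 sp2, C8 sp3

C1 carries 4 σ bonds, giving a steric number of 4, so it is sp3.
C2: 4 σ bonds; 4 regions of electron density → sp3.
C3 has 4 σ bonds: steric number 4 → sp3.
C4 has 4 σ bonds: steric number 4 → sp3.
C5 is sp3: 4 σ bonds, 4 electron-density regions.
C6 is sp2: 3 σ bonds, plus one π bond, 3 electron-density regions.
C7 — 3 σ bonds, plus one π bond. Steric number 3, so sp2.
C8: 4 σ bonds — 4 electron domains, sp3.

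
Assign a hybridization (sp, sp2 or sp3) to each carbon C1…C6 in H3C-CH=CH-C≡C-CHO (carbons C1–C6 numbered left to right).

C1 carries 4 σ bonds, giving a steric number of 4, so it is sp3.
C2 has 3 σ bonds, plus one π bond: steric number 3 → sp2.
C3: 3 σ bonds, plus one π bond; 3 regions of electron density → sp2.
C4 — 2 σ bonds, plus two π bonds. Steric number 2, so sp.
C5 (2 σ bonds, plus two π bonds) has steric number 2: sp.
C6 carries 3 σ bonds, plus one π bond, giving a steric number of 3, so it is sp2.

C1 sp3, C2 sp2, C3 sp2, C4 sp, C5 sp, C6 sp2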